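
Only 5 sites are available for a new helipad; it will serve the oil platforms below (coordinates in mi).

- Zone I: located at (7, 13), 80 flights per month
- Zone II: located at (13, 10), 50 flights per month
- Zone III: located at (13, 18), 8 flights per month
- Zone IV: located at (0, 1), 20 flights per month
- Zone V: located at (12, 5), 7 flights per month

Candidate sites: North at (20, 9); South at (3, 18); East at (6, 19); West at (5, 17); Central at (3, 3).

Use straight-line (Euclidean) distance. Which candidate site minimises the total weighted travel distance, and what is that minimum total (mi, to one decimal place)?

West, total 1386.3 mi

Total weighted distance at each candidate:
  North (20, 9): total = 2026.3
  South (3, 18): total = 1688.5
  East (6, 19): total = 1599.4
  West (5, 17): total = 1386.3
  Central (3, 3): total = 1752.8
Minimum is at West with total 1386.3 mi.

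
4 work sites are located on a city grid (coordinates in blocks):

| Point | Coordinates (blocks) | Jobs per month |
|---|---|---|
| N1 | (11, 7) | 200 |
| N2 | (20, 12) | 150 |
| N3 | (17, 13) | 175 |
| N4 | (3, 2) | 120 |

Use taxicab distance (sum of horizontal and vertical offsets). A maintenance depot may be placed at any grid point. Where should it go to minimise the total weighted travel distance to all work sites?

(17, 12)

Manhattan distance separates: Σwᵢ(|x−xᵢ|+|y−yᵢ|) = Σwᵢ|x−xᵢ| + Σwᵢ|y−yᵢ|, so x and y are optimised independently as 1-D weighted medians.
Total weight W = 645; half = 322.5.
x-coordinate, sorted with cumulative weight:
  x=3 (N4, w=120) cum 120
  x=11 (N1, w=200) cum 320
  x=17 (N3, w=175) cum 495  ← median
  x=20 (N2, w=150) cum 645
⇒ x* = 17
y-coordinate, sorted with cumulative weight:
  y=2 (N4, w=120) cum 120
  y=7 (N1, w=200) cum 320
  y=12 (N2, w=150) cum 470  ← median
  y=13 (N3, w=175) cum 645
⇒ y* = 12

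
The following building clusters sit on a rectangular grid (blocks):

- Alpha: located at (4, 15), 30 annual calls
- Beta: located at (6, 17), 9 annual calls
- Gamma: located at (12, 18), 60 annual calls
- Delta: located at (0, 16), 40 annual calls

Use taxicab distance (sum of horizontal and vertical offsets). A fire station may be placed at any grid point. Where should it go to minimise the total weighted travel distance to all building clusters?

(4, 16)

Manhattan distance separates: Σwᵢ(|x−xᵢ|+|y−yᵢ|) = Σwᵢ|x−xᵢ| + Σwᵢ|y−yᵢ|, so x and y are optimised independently as 1-D weighted medians.
Total weight W = 139; half = 69.5.
x-coordinate, sorted with cumulative weight:
  x=0 (Delta, w=40) cum 40
  x=4 (Alpha, w=30) cum 70  ← median
  x=6 (Beta, w=9) cum 79
  x=12 (Gamma, w=60) cum 139
⇒ x* = 4
y-coordinate, sorted with cumulative weight:
  y=15 (Alpha, w=30) cum 30
  y=16 (Delta, w=40) cum 70  ← median
  y=17 (Beta, w=9) cum 79
  y=18 (Gamma, w=60) cum 139
⇒ y* = 16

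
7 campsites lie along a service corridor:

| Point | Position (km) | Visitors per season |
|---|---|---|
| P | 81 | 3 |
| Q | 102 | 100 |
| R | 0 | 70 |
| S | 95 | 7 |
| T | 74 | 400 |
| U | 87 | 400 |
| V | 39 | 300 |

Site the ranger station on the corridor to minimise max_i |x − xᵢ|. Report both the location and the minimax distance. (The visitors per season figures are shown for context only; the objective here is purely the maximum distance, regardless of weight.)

The 1-center on a line is the midpoint of the two extreme points: leftmost at 0, rightmost at 102.
Optimal location = (0 + 102)/2 = 51; maximum distance = (102 − 0)/2 = 51.

location 51, max distance 51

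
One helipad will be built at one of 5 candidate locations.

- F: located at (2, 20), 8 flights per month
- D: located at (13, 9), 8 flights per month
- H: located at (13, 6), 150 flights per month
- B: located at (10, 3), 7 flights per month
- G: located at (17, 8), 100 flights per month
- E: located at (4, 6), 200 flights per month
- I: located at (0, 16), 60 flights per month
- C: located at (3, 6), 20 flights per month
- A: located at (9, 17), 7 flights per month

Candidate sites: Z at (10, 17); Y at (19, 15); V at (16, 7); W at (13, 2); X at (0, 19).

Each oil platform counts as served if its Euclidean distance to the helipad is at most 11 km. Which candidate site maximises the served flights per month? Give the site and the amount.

W, covering 485

Coverage radius r = 11 km; a point is covered iff (Δx)²+(Δy)² ≤ 11² = 121.
  Z (10, 17): covers {F, D, I, A} → 83
  Y (19, 15): covers {D, H, G, A} → 265
  V (16, 7): covers {D, H, B, G} → 265
  W (13, 2): covers {D, H, B, G, E, C} → 485
  X (0, 19): covers {F, I, A} → 75
Maximum coverage at W: 485 flights per month.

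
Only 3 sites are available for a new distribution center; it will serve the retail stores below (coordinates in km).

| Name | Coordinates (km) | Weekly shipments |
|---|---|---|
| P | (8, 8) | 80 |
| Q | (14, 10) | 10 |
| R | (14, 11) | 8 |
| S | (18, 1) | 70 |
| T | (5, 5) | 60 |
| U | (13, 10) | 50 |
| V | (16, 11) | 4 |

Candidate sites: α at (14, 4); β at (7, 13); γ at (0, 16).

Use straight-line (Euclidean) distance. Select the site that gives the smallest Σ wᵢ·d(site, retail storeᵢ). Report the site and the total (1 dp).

Total weighted distance at each candidate:
  α (14, 4): total = 1919.5
  β (7, 13): total = 2548.9
  γ (0, 16): total = 4324.4
Minimum is at α with total 1919.5 km.

α, total 1919.5 km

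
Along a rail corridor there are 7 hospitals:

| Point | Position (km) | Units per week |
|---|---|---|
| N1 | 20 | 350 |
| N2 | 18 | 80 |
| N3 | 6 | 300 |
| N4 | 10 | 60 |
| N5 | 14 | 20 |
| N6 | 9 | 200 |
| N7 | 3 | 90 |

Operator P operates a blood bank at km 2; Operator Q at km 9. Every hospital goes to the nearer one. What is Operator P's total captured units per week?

The indifferent point is the midpoint (2+9)/2 = 5.5; hospitals left of it (closer to Operator P at 2) go to Operator P, those right go to Operator Q.
  N7 at 3 (w=90) → Operator P
  N3 at 6 (w=300) → Operator Q
  N6 at 9 (w=200) → Operator Q
  N4 at 10 (w=60) → Operator Q
  N5 at 14 (w=20) → Operator Q
  N2 at 18 (w=80) → Operator Q
  N1 at 20 (w=350) → Operator Q
Operator P captures 90; Operator Q captures 1010.

90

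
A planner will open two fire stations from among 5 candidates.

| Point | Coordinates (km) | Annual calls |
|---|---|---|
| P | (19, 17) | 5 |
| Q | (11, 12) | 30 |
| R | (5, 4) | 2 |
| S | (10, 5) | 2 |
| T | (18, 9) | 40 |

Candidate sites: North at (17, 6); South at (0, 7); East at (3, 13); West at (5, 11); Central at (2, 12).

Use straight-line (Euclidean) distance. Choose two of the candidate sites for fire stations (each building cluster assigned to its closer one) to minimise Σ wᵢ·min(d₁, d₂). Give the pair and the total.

Evaluate every pair (each demand assigned to the nearer of the two):
  {North, West}: total = 393.0
  {North, East}: total = 456.8
  {North, South}: total = 462.8
  {North, Central}: total = 468.2
  {South, West}: total = 812.0
  {East, West}: total = 814.4
  {West, Central}: total = 814.4
  {South, East}: total = 977.4
  {East, Central}: total = 983.6
  {South, Central}: total = 1041.8
Best pair: {North, West} with total 393.0.

{North, West}, total 393.0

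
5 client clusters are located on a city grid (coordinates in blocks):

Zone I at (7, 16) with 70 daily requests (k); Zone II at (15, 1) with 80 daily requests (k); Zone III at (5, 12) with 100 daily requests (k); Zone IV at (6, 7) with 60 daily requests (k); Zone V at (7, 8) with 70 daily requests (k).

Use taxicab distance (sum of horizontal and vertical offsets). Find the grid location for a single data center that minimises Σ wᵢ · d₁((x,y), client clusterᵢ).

(7, 8)

Manhattan distance separates: Σwᵢ(|x−xᵢ|+|y−yᵢ|) = Σwᵢ|x−xᵢ| + Σwᵢ|y−yᵢ|, so x and y are optimised independently as 1-D weighted medians.
Total weight W = 380; half = 190.
x-coordinate, sorted with cumulative weight:
  x=5 (Zone III, w=100) cum 100
  x=6 (Zone IV, w=60) cum 160
  x=7 (Zone I, w=70) cum 230  ← median
  x=7 (Zone V, w=70) cum 300
  x=15 (Zone II, w=80) cum 380
⇒ x* = 7
y-coordinate, sorted with cumulative weight:
  y=1 (Zone II, w=80) cum 80
  y=7 (Zone IV, w=60) cum 140
  y=8 (Zone V, w=70) cum 210  ← median
  y=12 (Zone III, w=100) cum 310
  y=16 (Zone I, w=70) cum 380
⇒ y* = 8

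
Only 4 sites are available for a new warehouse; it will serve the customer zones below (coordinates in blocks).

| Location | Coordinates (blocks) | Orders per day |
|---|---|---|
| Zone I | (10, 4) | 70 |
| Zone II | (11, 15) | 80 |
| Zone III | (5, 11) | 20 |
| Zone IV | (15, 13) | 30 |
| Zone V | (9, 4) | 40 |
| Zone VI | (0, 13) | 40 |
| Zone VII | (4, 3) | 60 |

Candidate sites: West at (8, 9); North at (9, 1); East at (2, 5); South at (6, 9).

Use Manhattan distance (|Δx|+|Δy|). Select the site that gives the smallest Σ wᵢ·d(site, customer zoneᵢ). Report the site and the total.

Total weighted distance at each candidate:
  West (8, 9): total = 2960
  North (9, 1): total = 3760
  East (2, 5): total = 3920
  South (6, 9): total = 3160
Minimum is at West with total 2960 blocks.

West, total 2960 blocks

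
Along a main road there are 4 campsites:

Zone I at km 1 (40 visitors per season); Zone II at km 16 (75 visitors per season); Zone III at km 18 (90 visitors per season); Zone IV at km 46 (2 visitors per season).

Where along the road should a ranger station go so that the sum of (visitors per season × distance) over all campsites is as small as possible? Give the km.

For a sum of weighted absolute distances on a line, the optimum is the weighted median (not the mean). Total weight W = 207; half-weight = 103.5.
Sort by position and accumulate weight:
  km 1 (Zone I, w=40) → cum 40
  km 16 (Zone II, w=75) → cum 115  ≥ 103.5 → median here
  km 18 (Zone III, w=90) → cum 205
  km 46 (Zone IV, w=2) → cum 207
Optimal location: km 16.

x = 16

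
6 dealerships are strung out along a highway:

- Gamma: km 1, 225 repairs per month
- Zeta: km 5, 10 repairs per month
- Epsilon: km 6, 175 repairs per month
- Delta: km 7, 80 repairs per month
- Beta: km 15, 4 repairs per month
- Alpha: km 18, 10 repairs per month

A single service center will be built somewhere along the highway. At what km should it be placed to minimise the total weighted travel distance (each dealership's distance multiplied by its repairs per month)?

For a sum of weighted absolute distances on a line, the optimum is the weighted median (not the mean). Total weight W = 504; half-weight = 252.
Sort by position and accumulate weight:
  km 1 (Gamma, w=225) → cum 225
  km 5 (Zeta, w=10) → cum 235
  km 6 (Epsilon, w=175) → cum 410  ≥ 252 → median here
  km 7 (Delta, w=80) → cum 490
  km 15 (Beta, w=4) → cum 494
  km 18 (Alpha, w=10) → cum 504
Optimal location: km 6.

x = 6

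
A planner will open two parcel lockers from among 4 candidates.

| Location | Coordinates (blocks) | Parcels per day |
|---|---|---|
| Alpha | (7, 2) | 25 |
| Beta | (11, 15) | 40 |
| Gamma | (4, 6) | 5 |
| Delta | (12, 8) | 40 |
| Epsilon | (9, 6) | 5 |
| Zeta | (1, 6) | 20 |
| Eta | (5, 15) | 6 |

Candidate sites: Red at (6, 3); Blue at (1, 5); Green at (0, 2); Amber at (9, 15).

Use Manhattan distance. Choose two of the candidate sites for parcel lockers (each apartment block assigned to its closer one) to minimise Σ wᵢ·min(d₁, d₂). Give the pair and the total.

Evaluate every pair (each demand assigned to the nearer of the two):
  {Red, Amber}: total = 769
  {Blue, Amber}: total = 814
  {Green, Amber}: total = 864
  {Red, Blue}: total = 1318
  {Red, Green}: total = 1403
  {Blue, Green}: total = 1704
Best pair: {Red, Amber} with total 769.

{Red, Amber}, total 769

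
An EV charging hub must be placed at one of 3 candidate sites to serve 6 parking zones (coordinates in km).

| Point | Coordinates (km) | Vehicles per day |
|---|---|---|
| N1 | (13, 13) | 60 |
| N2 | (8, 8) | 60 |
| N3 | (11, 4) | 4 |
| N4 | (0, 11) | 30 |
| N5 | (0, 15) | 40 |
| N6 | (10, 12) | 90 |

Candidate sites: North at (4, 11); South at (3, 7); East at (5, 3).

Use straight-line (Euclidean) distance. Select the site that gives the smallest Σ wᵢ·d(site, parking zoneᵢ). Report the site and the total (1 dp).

North, total 1786.5 km

Total weighted distance at each candidate:
  North (4, 11): total = 1786.5
  South (3, 7): total = 2305.8
  East (5, 3): total = 2872.2
Minimum is at North with total 1786.5 km.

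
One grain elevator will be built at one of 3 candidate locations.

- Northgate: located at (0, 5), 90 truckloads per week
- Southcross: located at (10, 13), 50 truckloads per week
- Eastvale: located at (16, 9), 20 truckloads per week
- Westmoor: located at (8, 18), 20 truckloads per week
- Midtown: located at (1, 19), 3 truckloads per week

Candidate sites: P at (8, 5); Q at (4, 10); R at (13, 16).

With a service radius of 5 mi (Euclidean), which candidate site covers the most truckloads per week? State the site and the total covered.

R, covering 50

Coverage radius r = 5 mi; a point is covered iff (Δx)²+(Δy)² ≤ 5² = 25.
  P (8, 5): covers {none} → 0
  Q (4, 10): covers {none} → 0
  R (13, 16): covers {Southcross} → 50
Maximum coverage at R: 50 truckloads per week.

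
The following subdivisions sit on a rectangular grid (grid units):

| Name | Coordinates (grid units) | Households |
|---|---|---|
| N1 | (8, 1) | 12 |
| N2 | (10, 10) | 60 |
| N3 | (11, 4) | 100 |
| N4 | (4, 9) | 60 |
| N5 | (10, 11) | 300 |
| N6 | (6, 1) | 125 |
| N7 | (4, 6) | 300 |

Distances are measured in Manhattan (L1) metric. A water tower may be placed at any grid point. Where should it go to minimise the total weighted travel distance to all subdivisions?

(6, 6)

Manhattan distance separates: Σwᵢ(|x−xᵢ|+|y−yᵢ|) = Σwᵢ|x−xᵢ| + Σwᵢ|y−yᵢ|, so x and y are optimised independently as 1-D weighted medians.
Total weight W = 957; half = 478.5.
x-coordinate, sorted with cumulative weight:
  x=4 (N4, w=60) cum 60
  x=4 (N7, w=300) cum 360
  x=6 (N6, w=125) cum 485  ← median
  x=8 (N1, w=12) cum 497
  x=10 (N2, w=60) cum 557
  x=10 (N5, w=300) cum 857
  x=11 (N3, w=100) cum 957
⇒ x* = 6
y-coordinate, sorted with cumulative weight:
  y=1 (N1, w=12) cum 12
  y=1 (N6, w=125) cum 137
  y=4 (N3, w=100) cum 237
  y=6 (N7, w=300) cum 537  ← median
  y=9 (N4, w=60) cum 597
  y=10 (N2, w=60) cum 657
  y=11 (N5, w=300) cum 957
⇒ y* = 6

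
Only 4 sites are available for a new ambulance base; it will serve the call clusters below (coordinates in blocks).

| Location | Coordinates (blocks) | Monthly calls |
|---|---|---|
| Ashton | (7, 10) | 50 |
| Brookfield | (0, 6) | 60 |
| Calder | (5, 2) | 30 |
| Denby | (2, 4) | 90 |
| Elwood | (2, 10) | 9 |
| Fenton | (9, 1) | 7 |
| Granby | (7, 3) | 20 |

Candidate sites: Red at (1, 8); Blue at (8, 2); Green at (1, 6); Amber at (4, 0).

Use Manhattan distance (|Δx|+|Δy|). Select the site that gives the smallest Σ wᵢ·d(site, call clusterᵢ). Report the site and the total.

Green, total 1386 blocks

Total weighted distance at each candidate:
  Red (1, 8): total = 1682
  Blue (8, 2): total = 2160
  Green (1, 6): total = 1386
  Amber (4, 0): total = 2150
Minimum is at Green with total 1386 blocks.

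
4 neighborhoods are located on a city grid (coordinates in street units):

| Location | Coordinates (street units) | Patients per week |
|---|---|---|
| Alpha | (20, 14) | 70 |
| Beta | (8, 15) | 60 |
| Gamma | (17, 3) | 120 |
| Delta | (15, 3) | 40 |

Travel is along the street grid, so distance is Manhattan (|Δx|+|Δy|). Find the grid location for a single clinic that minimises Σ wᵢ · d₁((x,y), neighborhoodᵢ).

Manhattan distance separates: Σwᵢ(|x−xᵢ|+|y−yᵢ|) = Σwᵢ|x−xᵢ| + Σwᵢ|y−yᵢ|, so x and y are optimised independently as 1-D weighted medians.
Total weight W = 290; half = 145.
x-coordinate, sorted with cumulative weight:
  x=8 (Beta, w=60) cum 60
  x=15 (Delta, w=40) cum 100
  x=17 (Gamma, w=120) cum 220  ← median
  x=20 (Alpha, w=70) cum 290
⇒ x* = 17
y-coordinate, sorted with cumulative weight:
  y=3 (Gamma, w=120) cum 120
  y=3 (Delta, w=40) cum 160  ← median
  y=14 (Alpha, w=70) cum 230
  y=15 (Beta, w=60) cum 290
⇒ y* = 3

(17, 3)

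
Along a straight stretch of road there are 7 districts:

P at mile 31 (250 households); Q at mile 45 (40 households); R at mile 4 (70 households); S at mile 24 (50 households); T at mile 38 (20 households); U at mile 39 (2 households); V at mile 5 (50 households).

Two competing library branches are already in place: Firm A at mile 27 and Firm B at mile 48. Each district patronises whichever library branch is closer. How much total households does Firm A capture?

420

The indifferent point is the midpoint (27+48)/2 = 37.5; districts left of it (closer to Firm A at 27) go to Firm A, those right go to Firm B.
  R at 4 (w=70) → Firm A
  V at 5 (w=50) → Firm A
  S at 24 (w=50) → Firm A
  P at 31 (w=250) → Firm A
  T at 38 (w=20) → Firm B
  U at 39 (w=2) → Firm B
  Q at 45 (w=40) → Firm B
Firm A captures 420; Firm B captures 62.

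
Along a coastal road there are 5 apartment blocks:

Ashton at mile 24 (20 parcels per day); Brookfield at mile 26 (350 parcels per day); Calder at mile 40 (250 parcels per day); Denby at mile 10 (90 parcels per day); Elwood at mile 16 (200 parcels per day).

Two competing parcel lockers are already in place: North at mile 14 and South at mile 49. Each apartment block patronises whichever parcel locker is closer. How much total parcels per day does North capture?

660

The indifferent point is the midpoint (14+49)/2 = 31.5; apartment blocks left of it (closer to North at 14) go to North, those right go to South.
  Denby at 10 (w=90) → North
  Elwood at 16 (w=200) → North
  Ashton at 24 (w=20) → North
  Brookfield at 26 (w=350) → North
  Calder at 40 (w=250) → South
North captures 660; South captures 250.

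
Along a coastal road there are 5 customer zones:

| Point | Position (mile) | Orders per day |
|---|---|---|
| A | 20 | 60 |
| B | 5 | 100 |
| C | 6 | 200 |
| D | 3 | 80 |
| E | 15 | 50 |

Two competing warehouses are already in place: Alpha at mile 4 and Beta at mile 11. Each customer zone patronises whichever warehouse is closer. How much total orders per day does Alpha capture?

The indifferent point is the midpoint (4+11)/2 = 7.5; customer zones left of it (closer to Alpha at 4) go to Alpha, those right go to Beta.
  D at 3 (w=80) → Alpha
  B at 5 (w=100) → Alpha
  C at 6 (w=200) → Alpha
  E at 15 (w=50) → Beta
  A at 20 (w=60) → Beta
Alpha captures 380; Beta captures 110.

380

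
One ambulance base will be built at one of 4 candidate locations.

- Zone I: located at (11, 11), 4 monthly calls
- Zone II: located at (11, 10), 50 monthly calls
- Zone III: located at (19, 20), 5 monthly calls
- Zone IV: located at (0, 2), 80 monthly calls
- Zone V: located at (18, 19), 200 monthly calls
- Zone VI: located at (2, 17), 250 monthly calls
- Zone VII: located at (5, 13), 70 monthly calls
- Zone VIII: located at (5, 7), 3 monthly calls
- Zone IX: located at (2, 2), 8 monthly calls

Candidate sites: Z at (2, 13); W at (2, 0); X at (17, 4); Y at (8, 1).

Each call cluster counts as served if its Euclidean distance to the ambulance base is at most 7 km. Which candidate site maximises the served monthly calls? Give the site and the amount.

Z, covering 323

Coverage radius r = 7 km; a point is covered iff (Δx)²+(Δy)² ≤ 7² = 49.
  Z (2, 13): covers {Zone VI, Zone VII, Zone VIII} → 323
  W (2, 0): covers {Zone IV, Zone IX} → 88
  X (17, 4): covers {none} → 0
  Y (8, 1): covers {Zone VIII, Zone IX} → 11
Maximum coverage at Z: 323 monthly calls.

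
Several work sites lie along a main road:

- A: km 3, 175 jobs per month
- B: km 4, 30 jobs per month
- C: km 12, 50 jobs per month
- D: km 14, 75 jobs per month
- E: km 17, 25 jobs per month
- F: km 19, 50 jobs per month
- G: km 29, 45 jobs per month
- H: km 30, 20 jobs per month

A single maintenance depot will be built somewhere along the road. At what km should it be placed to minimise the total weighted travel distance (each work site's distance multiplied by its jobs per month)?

x = 12

For a sum of weighted absolute distances on a line, the optimum is the weighted median (not the mean). Total weight W = 470; half-weight = 235.
Sort by position and accumulate weight:
  km 3 (A, w=175) → cum 175
  km 4 (B, w=30) → cum 205
  km 12 (C, w=50) → cum 255  ≥ 235 → median here
  km 14 (D, w=75) → cum 330
  km 17 (E, w=25) → cum 355
  km 19 (F, w=50) → cum 405
  km 29 (G, w=45) → cum 450
  km 30 (H, w=20) → cum 470
Optimal location: km 12.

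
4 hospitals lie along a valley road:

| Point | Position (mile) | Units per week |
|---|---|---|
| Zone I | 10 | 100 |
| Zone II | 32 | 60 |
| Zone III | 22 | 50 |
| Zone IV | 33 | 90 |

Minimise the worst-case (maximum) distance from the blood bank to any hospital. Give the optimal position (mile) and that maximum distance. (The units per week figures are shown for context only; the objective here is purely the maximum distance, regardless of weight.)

The 1-center on a line is the midpoint of the two extreme points: leftmost at 10, rightmost at 33.
Optimal location = (10 + 33)/2 = 21.5; maximum distance = (33 − 10)/2 = 11.5.

location 21.5, max distance 11.5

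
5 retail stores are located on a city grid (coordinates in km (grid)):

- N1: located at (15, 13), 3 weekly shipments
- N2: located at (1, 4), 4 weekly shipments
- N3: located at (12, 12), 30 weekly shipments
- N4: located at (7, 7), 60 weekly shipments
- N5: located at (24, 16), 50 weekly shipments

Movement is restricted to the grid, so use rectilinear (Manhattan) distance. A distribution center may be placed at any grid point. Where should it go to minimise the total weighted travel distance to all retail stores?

(12, 12)

Manhattan distance separates: Σwᵢ(|x−xᵢ|+|y−yᵢ|) = Σwᵢ|x−xᵢ| + Σwᵢ|y−yᵢ|, so x and y are optimised independently as 1-D weighted medians.
Total weight W = 147; half = 73.5.
x-coordinate, sorted with cumulative weight:
  x=1 (N2, w=4) cum 4
  x=7 (N4, w=60) cum 64
  x=12 (N3, w=30) cum 94  ← median
  x=15 (N1, w=3) cum 97
  x=24 (N5, w=50) cum 147
⇒ x* = 12
y-coordinate, sorted with cumulative weight:
  y=4 (N2, w=4) cum 4
  y=7 (N4, w=60) cum 64
  y=12 (N3, w=30) cum 94  ← median
  y=13 (N1, w=3) cum 97
  y=16 (N5, w=50) cum 147
⇒ y* = 12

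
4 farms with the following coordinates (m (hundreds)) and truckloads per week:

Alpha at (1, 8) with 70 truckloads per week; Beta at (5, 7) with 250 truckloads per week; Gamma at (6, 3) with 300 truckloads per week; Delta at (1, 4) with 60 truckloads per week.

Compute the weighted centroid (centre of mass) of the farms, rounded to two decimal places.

The minimiser of Σwᵢ‖p−pᵢ‖² is the weighted centroid p* = (Σwᵢpᵢ)/(Σwᵢ).
Σwᵢ = 680.
Σwᵢxᵢ = 70·1 + 250·5 + 300·6 + 60·1 = 3180.
Σwᵢyᵢ = 70·8 + 250·7 + 300·3 + 60·4 = 3450.
x* = 3180/680 = 4.68, y* = 3450/680 = 5.07.

(4.68, 5.07)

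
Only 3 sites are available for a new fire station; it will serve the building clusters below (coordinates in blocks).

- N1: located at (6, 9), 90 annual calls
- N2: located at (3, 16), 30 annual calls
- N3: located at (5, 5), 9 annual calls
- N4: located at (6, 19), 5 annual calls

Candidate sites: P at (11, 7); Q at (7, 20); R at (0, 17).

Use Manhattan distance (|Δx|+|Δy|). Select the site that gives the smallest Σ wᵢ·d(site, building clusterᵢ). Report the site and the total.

Total weighted distance at each candidate:
  P (11, 7): total = 1297
  Q (7, 20): total = 1483
  R (0, 17): total = 1573
Minimum is at P with total 1297 blocks.

P, total 1297 blocks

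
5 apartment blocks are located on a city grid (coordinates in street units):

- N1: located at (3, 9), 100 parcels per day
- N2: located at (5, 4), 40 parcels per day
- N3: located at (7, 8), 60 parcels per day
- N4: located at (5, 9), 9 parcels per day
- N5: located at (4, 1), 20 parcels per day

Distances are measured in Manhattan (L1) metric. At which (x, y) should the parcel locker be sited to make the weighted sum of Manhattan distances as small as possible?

(4, 8)

Manhattan distance separates: Σwᵢ(|x−xᵢ|+|y−yᵢ|) = Σwᵢ|x−xᵢ| + Σwᵢ|y−yᵢ|, so x and y are optimised independently as 1-D weighted medians.
Total weight W = 229; half = 114.5.
x-coordinate, sorted with cumulative weight:
  x=3 (N1, w=100) cum 100
  x=4 (N5, w=20) cum 120  ← median
  x=5 (N2, w=40) cum 160
  x=5 (N4, w=9) cum 169
  x=7 (N3, w=60) cum 229
⇒ x* = 4
y-coordinate, sorted with cumulative weight:
  y=1 (N5, w=20) cum 20
  y=4 (N2, w=40) cum 60
  y=8 (N3, w=60) cum 120  ← median
  y=9 (N1, w=100) cum 220
  y=9 (N4, w=9) cum 229
⇒ y* = 8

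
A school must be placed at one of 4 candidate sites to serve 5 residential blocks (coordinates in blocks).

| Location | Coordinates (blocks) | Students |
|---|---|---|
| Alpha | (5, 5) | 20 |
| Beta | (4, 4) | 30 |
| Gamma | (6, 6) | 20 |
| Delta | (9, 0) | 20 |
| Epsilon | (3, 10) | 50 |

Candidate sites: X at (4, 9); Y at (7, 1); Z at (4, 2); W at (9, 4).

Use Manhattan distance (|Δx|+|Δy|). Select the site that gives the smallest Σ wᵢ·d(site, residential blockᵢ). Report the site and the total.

X, total 730 blocks

Total weighted distance at each candidate:
  X (4, 9): total = 730
  Y (7, 1): total = 1130
  Z (4, 2): total = 850
  W (9, 4): total = 1030
Minimum is at X with total 730 blocks.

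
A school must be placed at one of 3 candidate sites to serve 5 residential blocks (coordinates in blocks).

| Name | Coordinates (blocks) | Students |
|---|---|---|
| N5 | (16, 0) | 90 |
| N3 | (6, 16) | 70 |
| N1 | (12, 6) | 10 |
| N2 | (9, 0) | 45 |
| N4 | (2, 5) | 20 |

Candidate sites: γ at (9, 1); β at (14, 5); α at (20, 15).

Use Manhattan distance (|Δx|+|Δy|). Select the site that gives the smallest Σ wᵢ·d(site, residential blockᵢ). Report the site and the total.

γ, total 2325 blocks

Total weighted distance at each candidate:
  γ (9, 1): total = 2325
  β (14, 5): total = 2680
  α (20, 15): total = 4660
Minimum is at γ with total 2325 blocks.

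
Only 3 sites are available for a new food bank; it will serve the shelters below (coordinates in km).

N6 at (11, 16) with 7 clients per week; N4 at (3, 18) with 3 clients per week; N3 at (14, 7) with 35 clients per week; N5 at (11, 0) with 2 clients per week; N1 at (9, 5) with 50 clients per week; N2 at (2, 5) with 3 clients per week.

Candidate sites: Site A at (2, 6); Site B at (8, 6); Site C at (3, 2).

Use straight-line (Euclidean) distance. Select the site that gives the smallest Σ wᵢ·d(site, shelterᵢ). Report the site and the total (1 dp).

Total weighted distance at each candidate:
  Site A (2, 6): total = 929.9
  Site B (8, 6): total = 427.4
  Site C (3, 2): total = 945.2
Minimum is at Site B with total 427.4 km.

Site B, total 427.4 km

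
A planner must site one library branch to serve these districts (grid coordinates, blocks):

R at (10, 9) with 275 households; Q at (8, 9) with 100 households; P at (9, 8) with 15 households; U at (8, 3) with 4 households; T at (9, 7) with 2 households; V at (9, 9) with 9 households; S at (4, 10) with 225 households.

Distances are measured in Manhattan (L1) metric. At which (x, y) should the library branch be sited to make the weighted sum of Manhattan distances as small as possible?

Manhattan distance separates: Σwᵢ(|x−xᵢ|+|y−yᵢ|) = Σwᵢ|x−xᵢ| + Σwᵢ|y−yᵢ|, so x and y are optimised independently as 1-D weighted medians.
Total weight W = 630; half = 315.
x-coordinate, sorted with cumulative weight:
  x=4 (S, w=225) cum 225
  x=8 (Q, w=100) cum 325  ← median
  x=8 (U, w=4) cum 329
  x=9 (P, w=15) cum 344
  x=9 (T, w=2) cum 346
  x=9 (V, w=9) cum 355
  x=10 (R, w=275) cum 630
⇒ x* = 8
y-coordinate, sorted with cumulative weight:
  y=3 (U, w=4) cum 4
  y=7 (T, w=2) cum 6
  y=8 (P, w=15) cum 21
  y=9 (R, w=275) cum 296
  y=9 (Q, w=100) cum 396  ← median
  y=9 (V, w=9) cum 405
  y=10 (S, w=225) cum 630
⇒ y* = 9

(8, 9)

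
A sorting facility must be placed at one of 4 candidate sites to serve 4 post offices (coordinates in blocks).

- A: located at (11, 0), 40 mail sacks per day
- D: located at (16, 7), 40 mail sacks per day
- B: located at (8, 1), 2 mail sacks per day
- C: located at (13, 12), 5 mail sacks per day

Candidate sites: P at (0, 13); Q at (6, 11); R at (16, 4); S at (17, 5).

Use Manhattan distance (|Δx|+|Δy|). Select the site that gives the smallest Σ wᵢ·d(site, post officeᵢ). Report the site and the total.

Total weighted distance at each candidate:
  P (0, 13): total = 1950
  Q (6, 11): total = 1264
  R (16, 4): total = 557
  S (17, 5): total = 641
Minimum is at R with total 557 blocks.

R, total 557 blocks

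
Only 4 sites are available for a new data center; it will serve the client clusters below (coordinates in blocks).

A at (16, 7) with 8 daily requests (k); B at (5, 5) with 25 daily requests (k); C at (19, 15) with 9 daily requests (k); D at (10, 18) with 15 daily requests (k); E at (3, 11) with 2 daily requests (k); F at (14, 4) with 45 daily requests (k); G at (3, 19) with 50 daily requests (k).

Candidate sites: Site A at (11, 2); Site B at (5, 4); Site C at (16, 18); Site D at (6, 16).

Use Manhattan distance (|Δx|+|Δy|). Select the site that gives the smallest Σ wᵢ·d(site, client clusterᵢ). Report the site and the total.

Total weighted distance at each candidate:
  Site A (11, 2): total = 2258
  Site B (5, 4): total = 1920
  Site C (16, 18): total = 2292
  Site D (6, 16): total = 1884
Minimum is at Site D with total 1884 blocks.

Site D, total 1884 blocks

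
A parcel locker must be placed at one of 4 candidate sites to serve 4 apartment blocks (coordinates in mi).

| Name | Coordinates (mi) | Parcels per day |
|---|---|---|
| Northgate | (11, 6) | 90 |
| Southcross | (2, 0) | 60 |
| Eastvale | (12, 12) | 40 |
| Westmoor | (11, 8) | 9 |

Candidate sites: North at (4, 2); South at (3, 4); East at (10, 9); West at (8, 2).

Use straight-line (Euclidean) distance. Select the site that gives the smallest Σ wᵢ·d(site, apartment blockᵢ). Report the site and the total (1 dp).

Total weighted distance at each candidate:
  North (4, 2): total = 1490.5
  South (3, 4): total = 1551.7
  East (10, 9): total = 1164.1
  West (8, 2): total = 1320.7
Minimum is at East with total 1164.1 mi.

East, total 1164.1 mi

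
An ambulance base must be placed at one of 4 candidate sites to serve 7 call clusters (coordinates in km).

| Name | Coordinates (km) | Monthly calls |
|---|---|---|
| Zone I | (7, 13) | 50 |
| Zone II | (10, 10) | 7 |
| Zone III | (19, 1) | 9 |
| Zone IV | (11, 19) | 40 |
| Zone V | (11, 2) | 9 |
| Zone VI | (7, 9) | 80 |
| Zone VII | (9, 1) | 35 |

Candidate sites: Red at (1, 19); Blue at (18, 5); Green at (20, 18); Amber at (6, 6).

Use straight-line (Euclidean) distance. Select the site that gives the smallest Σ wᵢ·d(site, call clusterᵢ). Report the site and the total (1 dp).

Amber, total 1590.3 km

Total weighted distance at each candidate:
  Red (1, 19): total = 2942.3
  Blue (18, 5): total = 2758.9
  Green (20, 18): total = 3440.4
  Amber (6, 6): total = 1590.3
Minimum is at Amber with total 1590.3 km.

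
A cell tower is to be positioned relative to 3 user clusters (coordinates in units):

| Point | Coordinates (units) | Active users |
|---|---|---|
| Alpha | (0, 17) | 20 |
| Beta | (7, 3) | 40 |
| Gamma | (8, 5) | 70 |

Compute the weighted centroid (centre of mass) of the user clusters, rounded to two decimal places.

(6.46, 6.23)

The minimiser of Σwᵢ‖p−pᵢ‖² is the weighted centroid p* = (Σwᵢpᵢ)/(Σwᵢ).
Σwᵢ = 130.
Σwᵢxᵢ = 20·0 + 40·7 + 70·8 = 840.
Σwᵢyᵢ = 20·17 + 40·3 + 70·5 = 810.
x* = 840/130 = 6.46, y* = 810/130 = 6.23.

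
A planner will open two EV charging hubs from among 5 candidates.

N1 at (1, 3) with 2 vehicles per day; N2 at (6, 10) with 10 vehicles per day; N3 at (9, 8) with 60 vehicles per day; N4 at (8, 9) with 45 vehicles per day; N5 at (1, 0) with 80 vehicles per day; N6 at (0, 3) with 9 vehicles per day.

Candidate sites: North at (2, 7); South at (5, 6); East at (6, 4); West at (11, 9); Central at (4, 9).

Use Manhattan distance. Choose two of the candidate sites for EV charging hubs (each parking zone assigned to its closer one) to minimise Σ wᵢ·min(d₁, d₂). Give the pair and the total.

{North, West}, total 1079

Evaluate every pair (each demand assigned to the nearer of the two):
  {North, West}: total = 1079
  {East, West}: total = 1170
  {South, West}: total = 1251
  {North, Central}: total = 1274
  {East, Central}: total = 1365
  {North, South}: total = 1384
  {West, Central}: total = 1413
  {South, Central}: total = 1456
  {South, East}: total = 1475
  {North, East}: total = 1499
Best pair: {North, West} with total 1079.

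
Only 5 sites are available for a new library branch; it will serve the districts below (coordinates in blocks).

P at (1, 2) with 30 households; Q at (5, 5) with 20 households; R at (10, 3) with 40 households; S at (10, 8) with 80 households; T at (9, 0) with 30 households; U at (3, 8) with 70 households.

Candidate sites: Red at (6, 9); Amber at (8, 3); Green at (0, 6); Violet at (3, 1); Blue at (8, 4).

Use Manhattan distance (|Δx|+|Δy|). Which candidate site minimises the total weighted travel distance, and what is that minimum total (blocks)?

Blue, total 1730 blocks

Total weighted distance at each candidate:
  Red (6, 9): total = 1900
  Amber (8, 3): total = 1800
  Green (0, 6): total = 2550
  Violet (3, 1): total = 2390
  Blue (8, 4): total = 1730
Minimum is at Blue with total 1730 blocks.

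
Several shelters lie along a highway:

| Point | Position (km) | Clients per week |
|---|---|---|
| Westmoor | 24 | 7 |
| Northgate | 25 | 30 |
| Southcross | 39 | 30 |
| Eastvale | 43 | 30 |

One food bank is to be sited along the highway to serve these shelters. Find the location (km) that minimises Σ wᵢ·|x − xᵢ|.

x = 39

For a sum of weighted absolute distances on a line, the optimum is the weighted median (not the mean). Total weight W = 97; half-weight = 48.5.
Sort by position and accumulate weight:
  km 24 (Westmoor, w=7) → cum 7
  km 25 (Northgate, w=30) → cum 37
  km 39 (Southcross, w=30) → cum 67  ≥ 48.5 → median here
  km 43 (Eastvale, w=30) → cum 97
Optimal location: km 39.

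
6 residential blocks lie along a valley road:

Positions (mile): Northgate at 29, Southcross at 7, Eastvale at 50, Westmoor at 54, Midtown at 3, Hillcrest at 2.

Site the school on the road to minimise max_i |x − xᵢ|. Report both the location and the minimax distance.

location 28, max distance 26

The 1-center on a line is the midpoint of the two extreme points: leftmost at 2, rightmost at 54.
Optimal location = (2 + 54)/2 = 28; maximum distance = (54 − 2)/2 = 26.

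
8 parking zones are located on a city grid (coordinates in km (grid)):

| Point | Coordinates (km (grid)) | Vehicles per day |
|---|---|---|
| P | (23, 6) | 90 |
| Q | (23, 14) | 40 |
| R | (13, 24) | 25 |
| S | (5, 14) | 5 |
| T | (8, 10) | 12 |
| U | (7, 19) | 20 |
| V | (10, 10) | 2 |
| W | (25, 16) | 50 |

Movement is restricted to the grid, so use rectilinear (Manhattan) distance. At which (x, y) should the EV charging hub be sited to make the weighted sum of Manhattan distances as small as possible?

(23, 14)

Manhattan distance separates: Σwᵢ(|x−xᵢ|+|y−yᵢ|) = Σwᵢ|x−xᵢ| + Σwᵢ|y−yᵢ|, so x and y are optimised independently as 1-D weighted medians.
Total weight W = 244; half = 122.
x-coordinate, sorted with cumulative weight:
  x=5 (S, w=5) cum 5
  x=7 (U, w=20) cum 25
  x=8 (T, w=12) cum 37
  x=10 (V, w=2) cum 39
  x=13 (R, w=25) cum 64
  x=23 (P, w=90) cum 154  ← median
  x=23 (Q, w=40) cum 194
  x=25 (W, w=50) cum 244
⇒ x* = 23
y-coordinate, sorted with cumulative weight:
  y=6 (P, w=90) cum 90
  y=10 (T, w=12) cum 102
  y=10 (V, w=2) cum 104
  y=14 (Q, w=40) cum 144  ← median
  y=14 (S, w=5) cum 149
  y=16 (W, w=50) cum 199
  y=19 (U, w=20) cum 219
  y=24 (R, w=25) cum 244
⇒ y* = 14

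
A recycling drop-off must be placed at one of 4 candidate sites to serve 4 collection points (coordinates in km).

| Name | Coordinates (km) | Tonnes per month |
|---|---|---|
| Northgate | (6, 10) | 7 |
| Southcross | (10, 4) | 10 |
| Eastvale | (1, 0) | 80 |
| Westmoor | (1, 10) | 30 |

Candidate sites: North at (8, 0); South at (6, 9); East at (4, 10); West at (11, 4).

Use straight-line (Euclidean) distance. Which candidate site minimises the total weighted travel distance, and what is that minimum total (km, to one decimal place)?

East, total 1024.1 km

Total weighted distance at each candidate:
  North (8, 0): total = 1042.3
  South (6, 9): total = 1047.7
  East (4, 10): total = 1024.1
  West (11, 4): total = 1276.2
Minimum is at East with total 1024.1 km.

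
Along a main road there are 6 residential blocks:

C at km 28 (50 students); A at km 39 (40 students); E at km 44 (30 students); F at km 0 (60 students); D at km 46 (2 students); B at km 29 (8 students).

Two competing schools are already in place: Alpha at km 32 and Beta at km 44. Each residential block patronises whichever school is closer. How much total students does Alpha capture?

The indifferent point is the midpoint (32+44)/2 = 38; residential blocks left of it (closer to Alpha at 32) go to Alpha, those right go to Beta.
  F at 0 (w=60) → Alpha
  C at 28 (w=50) → Alpha
  B at 29 (w=8) → Alpha
  A at 39 (w=40) → Beta
  E at 44 (w=30) → Beta
  D at 46 (w=2) → Beta
Alpha captures 118; Beta captures 72.

118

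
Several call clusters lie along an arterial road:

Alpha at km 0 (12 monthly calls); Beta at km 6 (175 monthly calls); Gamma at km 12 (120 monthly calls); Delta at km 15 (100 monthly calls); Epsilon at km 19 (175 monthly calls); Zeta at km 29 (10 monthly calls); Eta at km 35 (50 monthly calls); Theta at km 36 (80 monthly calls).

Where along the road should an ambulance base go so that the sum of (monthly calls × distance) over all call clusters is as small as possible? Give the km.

x = 15

For a sum of weighted absolute distances on a line, the optimum is the weighted median (not the mean). Total weight W = 722; half-weight = 361.
Sort by position and accumulate weight:
  km 0 (Alpha, w=12) → cum 12
  km 6 (Beta, w=175) → cum 187
  km 12 (Gamma, w=120) → cum 307
  km 15 (Delta, w=100) → cum 407  ≥ 361 → median here
  km 19 (Epsilon, w=175) → cum 582
  km 29 (Zeta, w=10) → cum 592
  km 35 (Eta, w=50) → cum 642
  km 36 (Theta, w=80) → cum 722
Optimal location: km 15.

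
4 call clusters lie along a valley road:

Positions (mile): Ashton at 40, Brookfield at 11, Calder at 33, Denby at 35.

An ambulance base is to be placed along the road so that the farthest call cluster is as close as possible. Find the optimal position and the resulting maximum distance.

The 1-center on a line is the midpoint of the two extreme points: leftmost at 11, rightmost at 40.
Optimal location = (11 + 40)/2 = 25.5; maximum distance = (40 − 11)/2 = 14.5.

location 25.5, max distance 14.5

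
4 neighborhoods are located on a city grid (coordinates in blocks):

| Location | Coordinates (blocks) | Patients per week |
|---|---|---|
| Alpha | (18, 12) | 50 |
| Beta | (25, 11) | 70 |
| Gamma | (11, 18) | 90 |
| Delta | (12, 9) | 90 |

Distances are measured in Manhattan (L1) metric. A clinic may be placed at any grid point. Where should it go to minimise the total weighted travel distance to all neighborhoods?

Manhattan distance separates: Σwᵢ(|x−xᵢ|+|y−yᵢ|) = Σwᵢ|x−xᵢ| + Σwᵢ|y−yᵢ|, so x and y are optimised independently as 1-D weighted medians.
Total weight W = 300; half = 150.
x-coordinate, sorted with cumulative weight:
  x=11 (Gamma, w=90) cum 90
  x=12 (Delta, w=90) cum 180  ← median
  x=18 (Alpha, w=50) cum 230
  x=25 (Beta, w=70) cum 300
⇒ x* = 12
y-coordinate, sorted with cumulative weight:
  y=9 (Delta, w=90) cum 90
  y=11 (Beta, w=70) cum 160  ← median
  y=12 (Alpha, w=50) cum 210
  y=18 (Gamma, w=90) cum 300
⇒ y* = 11

(12, 11)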